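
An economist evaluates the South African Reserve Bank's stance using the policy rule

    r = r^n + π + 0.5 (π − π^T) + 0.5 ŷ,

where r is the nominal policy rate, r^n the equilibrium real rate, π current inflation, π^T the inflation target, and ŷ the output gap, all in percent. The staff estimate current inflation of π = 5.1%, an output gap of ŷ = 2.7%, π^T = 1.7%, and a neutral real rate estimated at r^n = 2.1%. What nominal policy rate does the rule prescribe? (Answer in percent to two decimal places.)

10.25%

r = 2.1 + 5.1 + 0.5 × (5.1 − 1.7) + 0.5 × 2.7
   = 2.1 + 5.1 + 1.7 + 1.35 = 10.25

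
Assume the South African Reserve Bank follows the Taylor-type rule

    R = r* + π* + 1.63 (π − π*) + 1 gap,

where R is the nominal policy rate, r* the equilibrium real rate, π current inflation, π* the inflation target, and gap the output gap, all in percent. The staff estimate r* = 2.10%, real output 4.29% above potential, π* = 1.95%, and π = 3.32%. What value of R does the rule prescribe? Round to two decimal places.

Output 4.29% above potential → gap = 4.29.
R = 2.10 + 1.95 + 1.63 × (3.32 − 1.95) + 1 × 4.29
   = 2.10 + 1.95 + 2.2331 + 4.29 = 10.57

10.57%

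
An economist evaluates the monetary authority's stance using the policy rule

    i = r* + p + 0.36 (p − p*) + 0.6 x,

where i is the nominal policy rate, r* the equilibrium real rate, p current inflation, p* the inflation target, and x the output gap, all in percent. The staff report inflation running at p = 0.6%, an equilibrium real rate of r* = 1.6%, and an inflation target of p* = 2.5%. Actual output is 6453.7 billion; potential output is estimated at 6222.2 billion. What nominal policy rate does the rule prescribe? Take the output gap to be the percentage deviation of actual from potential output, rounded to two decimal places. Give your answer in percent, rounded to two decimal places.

Output gap = 100 × (6453.7 − 6222.2) / 6222.2 = 3.72%.
i = 1.60 + 0.60 + 0.36 × (0.60 − 2.50) + 0.6 × 3.72
   = 1.60 + 0.6 − 0.684 + 2.232 = 3.75

3.75%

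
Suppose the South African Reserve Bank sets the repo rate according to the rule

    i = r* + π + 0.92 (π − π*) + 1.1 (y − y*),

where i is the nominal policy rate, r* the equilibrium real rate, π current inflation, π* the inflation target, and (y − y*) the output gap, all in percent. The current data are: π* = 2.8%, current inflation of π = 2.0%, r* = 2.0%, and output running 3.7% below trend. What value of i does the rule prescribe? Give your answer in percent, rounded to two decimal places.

-0.81%

Output 3.7% below potential → (y − y*) = -3.7.
i = 2.0 + 2.0 + 0.92 × (2.0 − 2.8) + 1.1 × (-3.7)
   = 2.0 + 2 − 0.736 − 4.07 = -0.81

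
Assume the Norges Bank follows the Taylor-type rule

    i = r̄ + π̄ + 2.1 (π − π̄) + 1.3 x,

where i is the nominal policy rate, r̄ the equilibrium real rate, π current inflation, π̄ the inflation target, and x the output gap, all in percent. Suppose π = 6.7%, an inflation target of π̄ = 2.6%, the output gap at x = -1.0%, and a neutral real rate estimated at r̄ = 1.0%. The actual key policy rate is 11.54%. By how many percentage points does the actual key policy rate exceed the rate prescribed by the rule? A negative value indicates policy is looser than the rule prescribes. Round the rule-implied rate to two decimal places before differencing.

0.63 pp

i = 1.0 + 2.6 + 2.1 × (6.7 − 2.6) + 1.3 × (-1.0)
   = 1.0 + 2.6 + 8.61 − 1.3 = 10.91
Deviation = 11.54 − 10.91 = 0.63 pp.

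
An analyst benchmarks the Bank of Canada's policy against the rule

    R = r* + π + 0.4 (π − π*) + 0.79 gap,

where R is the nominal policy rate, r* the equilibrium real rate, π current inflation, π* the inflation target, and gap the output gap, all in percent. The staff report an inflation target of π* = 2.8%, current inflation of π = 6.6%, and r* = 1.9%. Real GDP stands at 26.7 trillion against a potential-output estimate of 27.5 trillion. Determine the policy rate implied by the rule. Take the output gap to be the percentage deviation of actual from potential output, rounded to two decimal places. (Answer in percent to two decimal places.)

7.72%

Output gap = 100 × (26.7 − 27.5) / 27.5 = -2.91%.
R = 1.90 + 6.60 + 0.4 × (6.60 − 2.80) + 0.79 × (-2.91)
   = 1.90 + 6.6 + 1.52 − 2.2989 = 7.72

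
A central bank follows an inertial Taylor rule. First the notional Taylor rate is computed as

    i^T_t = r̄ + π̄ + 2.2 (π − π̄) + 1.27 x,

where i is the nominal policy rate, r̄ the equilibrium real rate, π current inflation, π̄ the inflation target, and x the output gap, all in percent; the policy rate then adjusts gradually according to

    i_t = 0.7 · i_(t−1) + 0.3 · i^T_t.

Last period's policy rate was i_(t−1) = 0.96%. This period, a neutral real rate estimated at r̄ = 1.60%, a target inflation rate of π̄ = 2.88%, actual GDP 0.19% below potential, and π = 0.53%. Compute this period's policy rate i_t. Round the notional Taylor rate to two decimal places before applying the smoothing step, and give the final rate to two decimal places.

0.39%

Output 0.19% below potential → x = -0.19.
i^T_t = 1.60 + 2.88 + 2.2 × (0.53 − 2.88) + 1.27 × (-0.19)
   = 1.60 + 2.88 − 5.17 − 0.2413 = -0.93
i_t = 0.7 × 0.96 + 0.3 × (-0.93) = 0.672 − 0.279 = 0.39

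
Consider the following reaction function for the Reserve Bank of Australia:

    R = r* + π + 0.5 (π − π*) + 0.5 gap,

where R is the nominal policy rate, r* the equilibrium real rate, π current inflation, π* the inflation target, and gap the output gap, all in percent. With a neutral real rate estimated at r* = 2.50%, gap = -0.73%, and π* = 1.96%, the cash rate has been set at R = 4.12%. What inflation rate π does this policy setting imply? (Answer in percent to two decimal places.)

1.98%

Collecting π: R = r* + (1 + 0.5) π − 0.5 π* + 0.5 gap
1.5 π = 4.12 − 2.50 + 0.5 × 1.96 − 0.5 × (-0.73) = 2.965
π = 2.965 / 1.5 = 1.98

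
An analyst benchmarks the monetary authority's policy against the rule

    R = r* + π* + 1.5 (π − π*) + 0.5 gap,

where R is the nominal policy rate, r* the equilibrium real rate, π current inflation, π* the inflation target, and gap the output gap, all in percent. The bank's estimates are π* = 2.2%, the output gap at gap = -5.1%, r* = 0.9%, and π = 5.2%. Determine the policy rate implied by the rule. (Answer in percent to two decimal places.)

R = 0.9 + 2.2 + 1.5 × (5.2 − 2.2) + 0.5 × (-5.1)
   = 0.9 + 2.2 + 4.5 − 2.55 = 5.05

5.05%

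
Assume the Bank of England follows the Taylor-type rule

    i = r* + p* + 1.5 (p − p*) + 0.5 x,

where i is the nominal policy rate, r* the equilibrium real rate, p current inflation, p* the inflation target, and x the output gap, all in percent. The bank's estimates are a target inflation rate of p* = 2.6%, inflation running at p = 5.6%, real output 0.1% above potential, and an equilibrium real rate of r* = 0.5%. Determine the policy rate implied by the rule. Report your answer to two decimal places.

Output 0.1% above potential → x = 0.1.
i = 0.5 + 2.6 + 1.5 × (5.6 − 2.6) + 0.5 × 0.1
   = 0.5 + 2.6 + 4.5 + 0.05 = 7.65

7.65%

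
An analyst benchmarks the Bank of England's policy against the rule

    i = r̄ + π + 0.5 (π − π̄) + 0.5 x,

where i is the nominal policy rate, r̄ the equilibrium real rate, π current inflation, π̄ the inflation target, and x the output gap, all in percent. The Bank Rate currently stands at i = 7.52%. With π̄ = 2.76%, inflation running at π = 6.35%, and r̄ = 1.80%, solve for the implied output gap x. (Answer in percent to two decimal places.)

0.5 x = 7.52 − 1.80 − 6.35 − 0.5 × (6.35 − 2.76) = -2.425
x = -2.425 / 0.5 = -4.85

-4.85%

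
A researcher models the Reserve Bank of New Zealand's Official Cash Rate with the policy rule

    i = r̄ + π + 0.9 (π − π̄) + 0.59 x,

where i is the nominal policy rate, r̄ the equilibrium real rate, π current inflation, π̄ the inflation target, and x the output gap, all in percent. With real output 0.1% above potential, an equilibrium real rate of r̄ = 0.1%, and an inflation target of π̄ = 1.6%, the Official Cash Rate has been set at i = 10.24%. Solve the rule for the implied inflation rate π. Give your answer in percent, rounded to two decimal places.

Output 0.1% above potential → x = 0.1.
Collecting π: i = r̄ + (1 + 0.9) π − 0.9 π̄ + 0.59 x
1.9 π = 10.24 − 0.1 + 0.9 × 1.6 − 0.59 × 0.1 = 11.521
π = 11.521 / 1.9 = 6.06

6.06%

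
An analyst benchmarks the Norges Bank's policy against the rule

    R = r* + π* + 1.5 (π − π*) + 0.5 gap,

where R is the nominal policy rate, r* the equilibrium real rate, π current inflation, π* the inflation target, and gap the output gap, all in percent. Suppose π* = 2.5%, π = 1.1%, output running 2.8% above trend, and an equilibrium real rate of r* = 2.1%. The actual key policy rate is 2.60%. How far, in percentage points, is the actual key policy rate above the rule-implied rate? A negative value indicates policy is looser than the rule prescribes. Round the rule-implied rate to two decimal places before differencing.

Output 2.8% above potential → gap = 2.8.
R = 2.1 + 2.5 + 1.5 × (1.1 − 2.5) + 0.5 × 2.8
   = 2.1 + 2.5 − 2.1 + 1.4 = 3.90
Deviation = 2.60 − 3.90 = -1.30 pp.

-1.30 pp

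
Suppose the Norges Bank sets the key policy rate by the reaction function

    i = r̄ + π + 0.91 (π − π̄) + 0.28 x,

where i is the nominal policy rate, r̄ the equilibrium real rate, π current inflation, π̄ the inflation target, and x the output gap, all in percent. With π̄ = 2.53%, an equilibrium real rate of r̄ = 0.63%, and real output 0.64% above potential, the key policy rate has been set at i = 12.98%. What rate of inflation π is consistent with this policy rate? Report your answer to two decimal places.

Output 0.64% above potential → x = 0.64.
Collecting π: i = r̄ + (1 + 0.91) π − 0.91 π̄ + 0.28 x
1.91 π = 12.98 − 0.63 + 0.91 × 2.53 − 0.28 × 0.64 = 14.4731
π = 14.4731 / 1.91 = 7.58

7.58%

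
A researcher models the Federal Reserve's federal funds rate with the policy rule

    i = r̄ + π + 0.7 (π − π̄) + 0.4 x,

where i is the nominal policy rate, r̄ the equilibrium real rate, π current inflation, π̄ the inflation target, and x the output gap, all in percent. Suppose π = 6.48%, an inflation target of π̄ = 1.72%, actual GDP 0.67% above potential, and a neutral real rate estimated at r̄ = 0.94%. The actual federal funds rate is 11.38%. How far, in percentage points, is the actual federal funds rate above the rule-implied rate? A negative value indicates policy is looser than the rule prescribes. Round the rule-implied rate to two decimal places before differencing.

0.36 pp

Output 0.67% above potential → x = 0.67.
i = 0.94 + 6.48 + 0.7 × (6.48 − 1.72) + 0.4 × 0.67
   = 0.94 + 6.48 + 3.332 + 0.268 = 11.02
Deviation = 11.38 − 11.02 = 0.36 pp.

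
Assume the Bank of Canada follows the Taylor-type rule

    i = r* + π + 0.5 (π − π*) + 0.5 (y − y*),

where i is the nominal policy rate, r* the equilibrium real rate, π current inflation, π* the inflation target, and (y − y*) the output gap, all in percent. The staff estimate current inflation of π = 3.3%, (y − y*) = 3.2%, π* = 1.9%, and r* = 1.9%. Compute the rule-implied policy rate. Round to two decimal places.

i = 1.9 + 3.3 + 0.5 × (3.3 − 1.9) + 0.5 × 3.2
   = 1.9 + 3.3 + 0.7 + 1.6 = 7.50

7.50%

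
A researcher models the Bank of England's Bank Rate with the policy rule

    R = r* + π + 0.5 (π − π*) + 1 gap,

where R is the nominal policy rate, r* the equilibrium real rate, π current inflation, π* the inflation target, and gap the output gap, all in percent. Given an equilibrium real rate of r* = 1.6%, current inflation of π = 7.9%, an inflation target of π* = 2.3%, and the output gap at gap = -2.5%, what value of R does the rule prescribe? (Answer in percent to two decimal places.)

9.80%

R = 1.6 + 7.9 + 0.5 × (7.9 − 2.3) + 1 × (-2.5)
   = 1.6 + 7.9 + 2.8 − 2.5 = 9.80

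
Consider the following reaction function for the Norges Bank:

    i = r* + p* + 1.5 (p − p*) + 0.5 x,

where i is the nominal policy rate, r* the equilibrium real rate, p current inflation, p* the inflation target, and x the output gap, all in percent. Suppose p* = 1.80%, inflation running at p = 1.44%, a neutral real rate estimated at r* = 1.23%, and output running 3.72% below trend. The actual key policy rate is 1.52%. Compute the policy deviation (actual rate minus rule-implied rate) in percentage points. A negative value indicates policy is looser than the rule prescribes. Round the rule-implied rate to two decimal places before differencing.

0.89 pp

Output 3.72% below potential → x = -3.72.
i = 1.23 + 1.80 + 1.5 × (1.44 − 1.80) + 0.5 × (-3.72)
   = 1.23 + 1.8 − 0.54 − 1.86 = 0.63
Deviation = 1.52 − 0.63 = 0.89 pp.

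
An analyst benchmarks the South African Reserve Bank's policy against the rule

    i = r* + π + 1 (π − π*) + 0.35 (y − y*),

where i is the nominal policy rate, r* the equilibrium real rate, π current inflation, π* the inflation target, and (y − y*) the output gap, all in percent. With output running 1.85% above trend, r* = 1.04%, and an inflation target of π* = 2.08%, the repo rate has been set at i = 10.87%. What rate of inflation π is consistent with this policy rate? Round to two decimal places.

Output 1.85% above potential → (y − y*) = 1.85.
Collecting π: i = r* + (1 + 1) π − 1 π* + 0.35 (y − y*)
2 π = 10.87 − 1.04 + 1 × 2.08 − 0.35 × 1.85 = 11.2625
π = 11.2625 / 2 = 5.63

5.63%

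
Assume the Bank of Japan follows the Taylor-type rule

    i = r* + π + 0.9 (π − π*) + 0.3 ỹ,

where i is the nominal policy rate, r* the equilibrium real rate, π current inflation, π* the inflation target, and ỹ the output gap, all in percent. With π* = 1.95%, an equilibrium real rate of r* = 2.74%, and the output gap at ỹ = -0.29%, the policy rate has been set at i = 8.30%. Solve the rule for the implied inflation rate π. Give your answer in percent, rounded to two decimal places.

Collecting π: i = r* + (1 + 0.9) π − 0.9 π* + 0.3 ỹ
1.9 π = 8.30 − 2.74 + 0.9 × 1.95 − 0.3 × (-0.29) = 7.402
π = 7.402 / 1.9 = 3.90

3.90%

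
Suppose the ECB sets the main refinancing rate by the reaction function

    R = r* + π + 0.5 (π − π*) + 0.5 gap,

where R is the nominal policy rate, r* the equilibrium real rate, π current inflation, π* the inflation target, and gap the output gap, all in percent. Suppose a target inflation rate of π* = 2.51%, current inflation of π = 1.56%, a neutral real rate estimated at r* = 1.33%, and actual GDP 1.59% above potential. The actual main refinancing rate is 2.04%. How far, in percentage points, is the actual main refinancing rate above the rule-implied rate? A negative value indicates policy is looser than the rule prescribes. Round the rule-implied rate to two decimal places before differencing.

Output 1.59% above potential → gap = 1.59.
R = 1.33 + 1.56 + 0.5 × (1.56 − 2.51) + 0.5 × 1.59
   = 1.33 + 1.56 − 0.475 + 0.795 = 3.21
Deviation = 2.04 − 3.21 = -1.17 pp.

-1.17 pp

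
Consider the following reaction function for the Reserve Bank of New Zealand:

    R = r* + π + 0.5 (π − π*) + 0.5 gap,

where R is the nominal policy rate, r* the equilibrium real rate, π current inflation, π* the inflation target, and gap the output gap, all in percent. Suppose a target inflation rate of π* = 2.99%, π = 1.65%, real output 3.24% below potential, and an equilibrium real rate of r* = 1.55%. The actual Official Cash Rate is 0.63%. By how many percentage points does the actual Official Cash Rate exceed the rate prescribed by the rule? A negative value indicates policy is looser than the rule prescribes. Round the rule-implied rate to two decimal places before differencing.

-0.28 pp

Output 3.24% below potential → gap = -3.24.
R = 1.55 + 1.65 + 0.5 × (1.65 − 2.99) + 0.5 × (-3.24)
   = 1.55 + 1.65 − 0.67 − 1.62 = 0.91
Deviation = 0.63 − 0.91 = -0.28 pp.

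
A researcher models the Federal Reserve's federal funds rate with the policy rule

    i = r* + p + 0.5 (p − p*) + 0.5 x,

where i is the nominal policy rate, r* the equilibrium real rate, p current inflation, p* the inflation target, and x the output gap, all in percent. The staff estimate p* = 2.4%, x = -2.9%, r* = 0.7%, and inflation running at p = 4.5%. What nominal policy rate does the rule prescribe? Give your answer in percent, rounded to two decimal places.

i = 0.7 + 4.5 + 0.5 × (4.5 − 2.4) + 0.5 × (-2.9)
   = 0.7 + 4.5 + 1.05 − 1.45 = 4.80

4.80%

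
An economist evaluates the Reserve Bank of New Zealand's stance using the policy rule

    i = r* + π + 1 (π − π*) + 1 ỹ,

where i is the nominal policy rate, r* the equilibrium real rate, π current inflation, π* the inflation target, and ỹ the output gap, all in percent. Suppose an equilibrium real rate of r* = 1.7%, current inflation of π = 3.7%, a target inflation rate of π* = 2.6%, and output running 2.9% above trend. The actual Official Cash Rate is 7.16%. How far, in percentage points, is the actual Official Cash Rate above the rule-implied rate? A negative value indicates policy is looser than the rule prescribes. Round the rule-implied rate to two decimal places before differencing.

Output 2.9% above potential → ỹ = 2.9.
i = 1.7 + 3.7 + 1 × (3.7 − 2.6) + 1 × 2.9
   = 1.7 + 3.7 + 1.1 + 2.9 = 9.40
Deviation = 7.16 − 9.40 = -2.24 pp.

-2.24 pp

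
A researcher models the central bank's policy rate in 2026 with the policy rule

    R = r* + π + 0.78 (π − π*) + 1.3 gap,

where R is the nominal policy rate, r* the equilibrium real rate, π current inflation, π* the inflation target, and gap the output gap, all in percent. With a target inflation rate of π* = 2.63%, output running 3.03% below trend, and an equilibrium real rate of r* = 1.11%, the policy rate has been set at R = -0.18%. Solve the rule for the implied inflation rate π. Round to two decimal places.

Output 3.03% below potential → gap = -3.03.
Collecting π: R = r* + (1 + 0.78) π − 0.78 π* + 1.3 gap
1.78 π = -0.18 − 1.11 + 0.78 × 2.63 − 1.3 × (-3.03) = 4.7004
π = 4.7004 / 1.78 = 2.64

2.64%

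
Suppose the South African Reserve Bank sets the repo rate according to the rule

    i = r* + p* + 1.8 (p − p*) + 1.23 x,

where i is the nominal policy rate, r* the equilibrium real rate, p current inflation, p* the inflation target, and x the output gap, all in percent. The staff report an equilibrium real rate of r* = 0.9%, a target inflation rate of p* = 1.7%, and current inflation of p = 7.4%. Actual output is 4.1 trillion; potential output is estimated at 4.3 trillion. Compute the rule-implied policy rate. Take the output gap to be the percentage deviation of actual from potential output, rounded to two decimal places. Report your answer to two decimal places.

Output gap = 100 × (4.1 − 4.3) / 4.3 = -4.65%.
i = 0.90 + 1.70 + 1.8 × (7.40 − 1.70) + 1.23 × (-4.65)
   = 0.90 + 1.7 + 10.26 − 5.7195 = 7.14

7.14%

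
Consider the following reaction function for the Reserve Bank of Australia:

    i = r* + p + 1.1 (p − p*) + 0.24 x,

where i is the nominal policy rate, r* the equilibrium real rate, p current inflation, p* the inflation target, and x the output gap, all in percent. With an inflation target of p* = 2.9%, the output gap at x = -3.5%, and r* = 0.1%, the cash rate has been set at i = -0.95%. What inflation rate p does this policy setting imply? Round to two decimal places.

1.42%

Collecting p: i = r* + (1 + 1.1) p − 1.1 p* + 0.24 x
2.1 p = -0.95 − 0.1 + 1.1 × 2.9 − 0.24 × (-3.5) = 2.98
p = 2.98 / 2.1 = 1.42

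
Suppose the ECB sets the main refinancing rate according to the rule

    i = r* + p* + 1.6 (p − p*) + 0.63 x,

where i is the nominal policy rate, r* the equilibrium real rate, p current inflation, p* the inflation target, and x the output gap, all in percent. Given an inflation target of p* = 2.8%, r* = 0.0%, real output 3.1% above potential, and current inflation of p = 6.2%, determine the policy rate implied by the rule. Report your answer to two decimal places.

10.19%

Output 3.1% above potential → x = 3.1.
i = 0.0 + 2.8 + 1.6 × (6.2 − 2.8) + 0.63 × 3.1
   = 0.0 + 2.8 + 5.44 + 1.953 = 10.19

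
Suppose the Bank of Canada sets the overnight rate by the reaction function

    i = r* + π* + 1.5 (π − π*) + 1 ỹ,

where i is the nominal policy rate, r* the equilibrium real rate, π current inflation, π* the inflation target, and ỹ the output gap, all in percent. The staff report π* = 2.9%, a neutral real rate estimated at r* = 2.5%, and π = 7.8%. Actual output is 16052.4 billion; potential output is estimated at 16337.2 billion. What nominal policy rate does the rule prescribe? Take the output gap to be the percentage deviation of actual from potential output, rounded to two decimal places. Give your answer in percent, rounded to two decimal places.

Output gap = 100 × (16052.4 − 16337.2) / 16337.2 = -1.74%.
i = 2.50 + 2.90 + 1.5 × (7.80 − 2.90) + 1 × (-1.74)
   = 2.50 + 2.9 + 7.35 − 1.74 = 11.01

11.01%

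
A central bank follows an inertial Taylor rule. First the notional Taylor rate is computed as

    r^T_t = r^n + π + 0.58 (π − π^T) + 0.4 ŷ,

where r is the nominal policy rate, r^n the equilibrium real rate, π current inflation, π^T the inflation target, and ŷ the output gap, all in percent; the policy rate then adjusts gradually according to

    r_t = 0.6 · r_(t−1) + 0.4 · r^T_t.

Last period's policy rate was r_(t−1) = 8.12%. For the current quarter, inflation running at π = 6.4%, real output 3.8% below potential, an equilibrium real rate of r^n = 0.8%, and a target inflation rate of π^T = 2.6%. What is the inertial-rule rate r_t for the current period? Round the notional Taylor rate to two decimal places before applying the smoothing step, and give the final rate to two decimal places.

8.02%

Output 3.8% below potential → ŷ = -3.8.
r^T_t = 0.8 + 6.4 + 0.58 × (6.4 − 2.6) + 0.4 × (-3.8)
   = 0.8 + 6.4 + 2.204 − 1.52 = 7.88
r_t = 0.6 × 8.12 + 0.4 × 7.88 = 4.872 + 3.152 = 8.02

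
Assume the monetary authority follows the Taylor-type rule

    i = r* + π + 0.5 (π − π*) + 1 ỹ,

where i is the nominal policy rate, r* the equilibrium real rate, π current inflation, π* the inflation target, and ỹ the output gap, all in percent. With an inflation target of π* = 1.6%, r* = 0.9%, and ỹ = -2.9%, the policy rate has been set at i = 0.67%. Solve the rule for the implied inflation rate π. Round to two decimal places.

2.31%

Collecting π: i = r* + (1 + 0.5) π − 0.5 π* + 1 ỹ
1.5 π = 0.67 − 0.9 + 0.5 × 1.6 − 1 × (-2.9) = 3.47
π = 3.47 / 1.5 = 2.31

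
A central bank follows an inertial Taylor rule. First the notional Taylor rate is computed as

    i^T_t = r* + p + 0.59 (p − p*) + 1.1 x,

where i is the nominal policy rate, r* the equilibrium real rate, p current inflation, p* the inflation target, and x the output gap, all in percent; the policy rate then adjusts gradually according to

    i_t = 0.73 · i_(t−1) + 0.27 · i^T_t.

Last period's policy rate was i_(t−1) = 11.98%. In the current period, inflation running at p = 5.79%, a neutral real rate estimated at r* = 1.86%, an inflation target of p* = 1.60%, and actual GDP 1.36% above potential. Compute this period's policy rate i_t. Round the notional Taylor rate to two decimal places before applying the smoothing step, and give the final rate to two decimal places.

Output 1.36% above potential → x = 1.36.
i^T_t = 1.86 + 5.79 + 0.59 × (5.79 − 1.60) + 1.1 × 1.36
   = 1.86 + 5.79 + 2.4721 + 1.496 = 11.62
i_t = 0.73 × 11.98 + 0.27 × 11.62 = 8.7454 + 3.1374 = 11.88

11.88%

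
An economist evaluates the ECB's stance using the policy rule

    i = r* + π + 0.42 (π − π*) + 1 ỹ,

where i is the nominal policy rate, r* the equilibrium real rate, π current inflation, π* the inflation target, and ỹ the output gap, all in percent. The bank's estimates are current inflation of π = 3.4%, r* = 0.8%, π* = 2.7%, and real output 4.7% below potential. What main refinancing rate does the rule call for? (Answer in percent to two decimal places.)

Output 4.7% below potential → ỹ = -4.7.
i = 0.8 + 3.4 + 0.42 × (3.4 − 2.7) + 1 × (-4.7)
   = 0.8 + 3.4 + 0.294 − 4.7 = -0.21

-0.21%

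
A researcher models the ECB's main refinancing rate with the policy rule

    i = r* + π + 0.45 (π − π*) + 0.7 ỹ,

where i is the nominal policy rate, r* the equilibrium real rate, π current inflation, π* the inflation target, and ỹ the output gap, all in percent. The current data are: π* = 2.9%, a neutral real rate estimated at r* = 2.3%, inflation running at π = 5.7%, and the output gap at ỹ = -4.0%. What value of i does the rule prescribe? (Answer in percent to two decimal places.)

i = 2.3 + 5.7 + 0.45 × (5.7 − 2.9) + 0.7 × (-4.0)
   = 2.3 + 5.7 + 1.26 − 2.8 = 6.46

6.46%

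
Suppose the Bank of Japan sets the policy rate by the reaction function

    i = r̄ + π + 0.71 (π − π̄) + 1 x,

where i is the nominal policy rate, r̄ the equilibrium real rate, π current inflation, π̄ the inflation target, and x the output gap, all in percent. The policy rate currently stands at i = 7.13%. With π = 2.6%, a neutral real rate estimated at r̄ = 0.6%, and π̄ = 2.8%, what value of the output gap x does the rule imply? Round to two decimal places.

4.07%

1 x = 7.13 − 0.6 − 2.6 − 0.71 × (2.6 − 2.8) = 4.072
x = 4.072 / 1 = 4.07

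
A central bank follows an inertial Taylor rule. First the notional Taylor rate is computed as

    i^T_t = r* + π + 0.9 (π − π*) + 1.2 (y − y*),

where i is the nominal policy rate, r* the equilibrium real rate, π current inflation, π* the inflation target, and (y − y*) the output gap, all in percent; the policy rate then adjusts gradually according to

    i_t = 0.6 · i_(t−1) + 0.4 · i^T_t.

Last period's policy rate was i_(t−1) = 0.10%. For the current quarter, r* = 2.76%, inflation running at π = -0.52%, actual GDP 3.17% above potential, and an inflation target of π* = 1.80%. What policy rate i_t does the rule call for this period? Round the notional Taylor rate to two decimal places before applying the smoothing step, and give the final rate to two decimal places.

Output 3.17% above potential → (y − y*) = 3.17.
i^T_t = 2.76 + (-0.52) + 0.9 × (-0.52 − 1.80) + 1.2 × 3.17
   = 2.76 − 0.52 − 2.088 + 3.804 = 3.96
i_t = 0.6 × 0.10 + 0.4 × 3.96 = 0.06 + 1.584 = 1.64

1.64%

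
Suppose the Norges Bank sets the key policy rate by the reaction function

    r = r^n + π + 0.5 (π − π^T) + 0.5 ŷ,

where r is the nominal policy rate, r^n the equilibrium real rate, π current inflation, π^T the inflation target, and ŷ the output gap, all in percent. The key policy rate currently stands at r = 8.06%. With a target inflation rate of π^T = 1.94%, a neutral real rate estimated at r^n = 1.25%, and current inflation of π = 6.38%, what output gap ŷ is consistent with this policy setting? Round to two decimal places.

-3.58%

0.5 ŷ = 8.06 − 1.25 − 6.38 − 0.5 × (6.38 − 1.94) = -1.79
ŷ = -1.79 / 0.5 = -3.58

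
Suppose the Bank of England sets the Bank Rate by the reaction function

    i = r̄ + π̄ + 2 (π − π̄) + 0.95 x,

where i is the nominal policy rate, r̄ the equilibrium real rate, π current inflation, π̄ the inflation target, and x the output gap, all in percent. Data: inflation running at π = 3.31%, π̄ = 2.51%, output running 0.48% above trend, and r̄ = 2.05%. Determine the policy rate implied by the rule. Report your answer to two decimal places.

6.62%

Output 0.48% above potential → x = 0.48.
i = 2.05 + 2.51 + 2 × (3.31 − 2.51) + 0.95 × 0.48
   = 2.05 + 2.51 + 1.6 + 0.456 = 6.62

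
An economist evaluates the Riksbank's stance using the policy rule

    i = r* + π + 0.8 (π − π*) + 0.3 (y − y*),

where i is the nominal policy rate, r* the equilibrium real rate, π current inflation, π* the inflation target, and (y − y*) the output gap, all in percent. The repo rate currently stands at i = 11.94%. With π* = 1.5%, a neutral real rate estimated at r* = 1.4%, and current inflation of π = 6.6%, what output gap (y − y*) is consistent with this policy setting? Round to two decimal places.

-0.47%

0.3 (y − y*) = 11.94 − 1.4 − 6.6 − 0.8 × (6.6 − 1.5) = -0.14
(y − y*) = -0.14 / 0.3 = -0.47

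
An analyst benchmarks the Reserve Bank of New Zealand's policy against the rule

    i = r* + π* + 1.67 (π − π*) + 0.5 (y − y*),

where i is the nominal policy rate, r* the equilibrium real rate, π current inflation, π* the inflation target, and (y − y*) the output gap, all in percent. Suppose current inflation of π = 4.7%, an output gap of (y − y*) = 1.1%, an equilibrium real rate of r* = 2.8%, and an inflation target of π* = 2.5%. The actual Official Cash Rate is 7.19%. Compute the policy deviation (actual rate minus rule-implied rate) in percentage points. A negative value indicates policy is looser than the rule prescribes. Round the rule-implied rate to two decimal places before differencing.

i = 2.8 + 2.5 + 1.67 × (4.7 − 2.5) + 0.5 × 1.1
   = 2.8 + 2.5 + 3.674 + 0.55 = 9.52
Deviation = 7.19 − 9.52 = -2.33 pp.

-2.33 pp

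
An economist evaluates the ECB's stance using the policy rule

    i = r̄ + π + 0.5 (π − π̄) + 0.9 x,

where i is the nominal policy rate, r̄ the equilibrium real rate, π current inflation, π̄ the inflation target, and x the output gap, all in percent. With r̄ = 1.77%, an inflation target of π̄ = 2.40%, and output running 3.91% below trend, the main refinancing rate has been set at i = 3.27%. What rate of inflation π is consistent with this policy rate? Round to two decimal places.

4.15%

Output 3.91% below potential → x = -3.91.
Collecting π: i = r̄ + (1 + 0.5) π − 0.5 π̄ + 0.9 x
1.5 π = 3.27 − 1.77 + 0.5 × 2.40 − 0.9 × (-3.91) = 6.219
π = 6.219 / 1.5 = 4.15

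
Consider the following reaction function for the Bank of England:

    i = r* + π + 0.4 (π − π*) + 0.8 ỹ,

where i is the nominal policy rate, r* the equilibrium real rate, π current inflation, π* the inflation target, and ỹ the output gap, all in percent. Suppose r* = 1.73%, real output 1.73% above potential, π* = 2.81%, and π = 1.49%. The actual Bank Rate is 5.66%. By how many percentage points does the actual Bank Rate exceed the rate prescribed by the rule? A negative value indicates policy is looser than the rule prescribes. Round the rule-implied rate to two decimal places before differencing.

1.58 pp

Output 1.73% above potential → ỹ = 1.73.
i = 1.73 + 1.49 + 0.4 × (1.49 − 2.81) + 0.8 × 1.73
   = 1.73 + 1.49 − 0.528 + 1.384 = 4.08
Deviation = 5.66 − 4.08 = 1.58 pp.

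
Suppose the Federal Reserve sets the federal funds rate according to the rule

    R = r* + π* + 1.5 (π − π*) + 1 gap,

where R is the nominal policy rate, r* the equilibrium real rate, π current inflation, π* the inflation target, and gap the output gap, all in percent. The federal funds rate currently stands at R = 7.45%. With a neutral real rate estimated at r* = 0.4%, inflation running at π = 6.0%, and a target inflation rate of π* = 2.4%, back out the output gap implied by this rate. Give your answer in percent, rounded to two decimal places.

-0.75%

1 gap = 7.45 − 0.4 − 2.4 − 1.5 × (6.0 − 2.4) = -0.75
gap = -0.75 / 1 = -0.75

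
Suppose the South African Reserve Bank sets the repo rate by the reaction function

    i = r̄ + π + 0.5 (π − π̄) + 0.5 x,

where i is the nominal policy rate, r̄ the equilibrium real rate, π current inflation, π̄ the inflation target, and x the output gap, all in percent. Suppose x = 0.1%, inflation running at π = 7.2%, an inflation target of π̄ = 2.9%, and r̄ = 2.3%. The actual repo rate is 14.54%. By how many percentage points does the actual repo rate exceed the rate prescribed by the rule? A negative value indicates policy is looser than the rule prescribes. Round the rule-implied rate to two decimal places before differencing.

i = 2.3 + 7.2 + 0.5 × (7.2 − 2.9) + 0.5 × 0.1
   = 2.3 + 7.2 + 2.15 + 0.05 = 11.70
Deviation = 14.54 − 11.70 = 2.84 pp.

2.84 pp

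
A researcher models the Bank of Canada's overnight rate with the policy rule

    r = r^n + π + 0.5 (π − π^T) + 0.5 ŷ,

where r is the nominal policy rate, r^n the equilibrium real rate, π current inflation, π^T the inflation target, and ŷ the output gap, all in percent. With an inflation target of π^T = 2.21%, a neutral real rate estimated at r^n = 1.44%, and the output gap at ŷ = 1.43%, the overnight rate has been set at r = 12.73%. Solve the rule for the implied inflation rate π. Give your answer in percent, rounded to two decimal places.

7.79%

Collecting π: r = r^n + (1 + 0.5) π − 0.5 π^T + 0.5 ŷ
1.5 π = 12.73 − 1.44 + 0.5 × 2.21 − 0.5 × 1.43 = 11.68
π = 11.68 / 1.5 = 7.79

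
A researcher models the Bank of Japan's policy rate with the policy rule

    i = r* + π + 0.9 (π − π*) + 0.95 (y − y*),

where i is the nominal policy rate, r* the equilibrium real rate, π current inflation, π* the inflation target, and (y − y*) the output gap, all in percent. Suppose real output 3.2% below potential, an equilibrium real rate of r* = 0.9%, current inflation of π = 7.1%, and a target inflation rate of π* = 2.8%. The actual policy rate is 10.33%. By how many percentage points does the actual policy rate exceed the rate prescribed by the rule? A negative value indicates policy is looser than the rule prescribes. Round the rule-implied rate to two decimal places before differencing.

1.50 pp

Output 3.2% below potential → (y − y*) = -3.2.
i = 0.9 + 7.1 + 0.9 × (7.1 − 2.8) + 0.95 × (-3.2)
   = 0.9 + 7.1 + 3.87 − 3.04 = 8.83
Deviation = 10.33 − 8.83 = 1.50 pp.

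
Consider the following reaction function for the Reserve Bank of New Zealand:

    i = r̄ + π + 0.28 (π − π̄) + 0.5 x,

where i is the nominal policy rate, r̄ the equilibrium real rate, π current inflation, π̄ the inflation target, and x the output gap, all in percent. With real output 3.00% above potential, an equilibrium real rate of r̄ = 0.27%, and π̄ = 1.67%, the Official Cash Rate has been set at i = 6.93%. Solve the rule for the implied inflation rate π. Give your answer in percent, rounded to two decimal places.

Output 3.00% above potential → x = 3.00.
Collecting π: i = r̄ + (1 + 0.28) π − 0.28 π̄ + 0.5 x
1.28 π = 6.93 − 0.27 + 0.28 × 1.67 − 0.5 × 3.00 = 5.6276
π = 5.6276 / 1.28 = 4.40

4.40%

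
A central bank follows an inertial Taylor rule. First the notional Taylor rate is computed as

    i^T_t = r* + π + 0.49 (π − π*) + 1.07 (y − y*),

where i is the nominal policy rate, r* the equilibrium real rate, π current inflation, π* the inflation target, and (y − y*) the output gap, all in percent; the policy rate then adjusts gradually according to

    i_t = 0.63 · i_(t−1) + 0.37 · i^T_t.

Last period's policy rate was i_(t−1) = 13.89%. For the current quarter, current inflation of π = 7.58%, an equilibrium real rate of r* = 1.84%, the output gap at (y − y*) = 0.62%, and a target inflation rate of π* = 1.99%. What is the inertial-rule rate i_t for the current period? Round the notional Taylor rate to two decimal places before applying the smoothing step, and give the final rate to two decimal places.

i^T_t = 1.84 + 7.58 + 0.49 × (7.58 − 1.99) + 1.07 × 0.62
   = 1.84 + 7.58 + 2.7391 + 0.6634 = 12.82
i_t = 0.63 × 13.89 + 0.37 × 12.82 = 8.7507 + 4.7434 = 13.49

13.49%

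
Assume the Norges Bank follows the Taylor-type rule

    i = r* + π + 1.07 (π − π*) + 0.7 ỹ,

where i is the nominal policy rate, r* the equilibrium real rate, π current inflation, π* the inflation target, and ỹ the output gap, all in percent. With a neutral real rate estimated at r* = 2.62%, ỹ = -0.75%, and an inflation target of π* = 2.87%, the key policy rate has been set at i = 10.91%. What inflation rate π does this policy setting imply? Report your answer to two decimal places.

5.74%

Collecting π: i = r* + (1 + 1.07) π − 1.07 π* + 0.7 ỹ
2.07 π = 10.91 − 2.62 + 1.07 × 2.87 − 0.7 × (-0.75) = 11.8859
π = 11.8859 / 2.07 = 5.74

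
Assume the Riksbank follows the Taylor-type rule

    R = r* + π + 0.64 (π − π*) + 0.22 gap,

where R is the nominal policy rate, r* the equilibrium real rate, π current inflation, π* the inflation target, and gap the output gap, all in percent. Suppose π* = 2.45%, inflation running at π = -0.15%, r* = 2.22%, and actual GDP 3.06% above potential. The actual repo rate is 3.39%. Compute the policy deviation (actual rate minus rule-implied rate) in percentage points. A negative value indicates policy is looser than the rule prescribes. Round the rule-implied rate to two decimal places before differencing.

2.31 pp

Output 3.06% above potential → gap = 3.06.
R = 2.22 + (-0.15) + 0.64 × (-0.15 − 2.45) + 0.22 × 3.06
   = 2.22 − 0.15 − 1.664 + 0.6732 = 1.08
Deviation = 3.39 − 1.08 = 2.31 pp.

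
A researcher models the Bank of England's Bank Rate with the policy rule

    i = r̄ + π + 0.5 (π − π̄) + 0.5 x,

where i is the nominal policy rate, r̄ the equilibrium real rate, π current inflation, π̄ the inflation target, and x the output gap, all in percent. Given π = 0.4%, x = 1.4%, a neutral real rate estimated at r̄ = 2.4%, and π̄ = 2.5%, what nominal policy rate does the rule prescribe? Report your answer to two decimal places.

2.45%

i = 2.4 + 0.4 + 0.5 × (0.4 − 2.5) + 0.5 × 1.4
   = 2.4 + 0.4 − 1.05 + 0.7 = 2.45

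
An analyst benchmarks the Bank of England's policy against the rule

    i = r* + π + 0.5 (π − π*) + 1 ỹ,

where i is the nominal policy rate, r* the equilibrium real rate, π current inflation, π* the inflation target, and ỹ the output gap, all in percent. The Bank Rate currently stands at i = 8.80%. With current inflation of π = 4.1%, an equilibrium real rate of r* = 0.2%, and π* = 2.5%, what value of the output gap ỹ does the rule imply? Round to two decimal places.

1 ỹ = 8.80 − 0.2 − 4.1 − 0.5 × (4.1 − 2.5) = 3.7
ỹ = 3.7 / 1 = 3.70

3.70%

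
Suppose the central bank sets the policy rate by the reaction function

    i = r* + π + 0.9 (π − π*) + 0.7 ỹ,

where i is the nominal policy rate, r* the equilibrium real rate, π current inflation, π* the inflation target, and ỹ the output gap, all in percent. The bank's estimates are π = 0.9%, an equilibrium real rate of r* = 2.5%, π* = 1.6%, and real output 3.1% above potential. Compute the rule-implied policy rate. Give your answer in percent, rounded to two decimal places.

Output 3.1% above potential → ỹ = 3.1.
i = 2.5 + 0.9 + 0.9 × (0.9 − 1.6) + 0.7 × 3.1
   = 2.5 + 0.9 − 0.63 + 2.17 = 4.94

4.94%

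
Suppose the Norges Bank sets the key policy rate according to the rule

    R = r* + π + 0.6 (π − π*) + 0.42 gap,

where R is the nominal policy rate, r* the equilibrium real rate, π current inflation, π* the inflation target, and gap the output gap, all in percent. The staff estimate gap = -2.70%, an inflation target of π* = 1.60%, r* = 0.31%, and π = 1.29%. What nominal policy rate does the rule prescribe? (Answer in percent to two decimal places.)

R = 0.31 + 1.29 + 0.6 × (1.29 − 1.60) + 0.42 × (-2.70)
   = 0.31 + 1.29 − 0.186 − 1.134 = 0.28

0.28%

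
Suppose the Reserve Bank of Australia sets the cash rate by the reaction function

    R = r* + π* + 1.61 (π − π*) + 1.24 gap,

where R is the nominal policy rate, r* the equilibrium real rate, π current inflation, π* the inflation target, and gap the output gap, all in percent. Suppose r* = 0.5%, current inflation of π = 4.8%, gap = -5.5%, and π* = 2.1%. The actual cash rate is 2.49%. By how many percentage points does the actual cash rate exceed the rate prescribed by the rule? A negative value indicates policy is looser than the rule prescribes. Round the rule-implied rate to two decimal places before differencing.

2.36 pp

R = 0.5 + 2.1 + 1.61 × (4.8 − 2.1) + 1.24 × (-5.5)
   = 0.5 + 2.1 + 4.347 − 6.82 = 0.13
Deviation = 2.49 − 0.13 = 2.36 pp.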